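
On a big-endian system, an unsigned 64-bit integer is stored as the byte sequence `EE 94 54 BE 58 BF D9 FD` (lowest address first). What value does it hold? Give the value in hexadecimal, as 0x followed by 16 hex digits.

0xEE9454BE58BFD9FD

In big-endian order the high byte comes first in memory.
The bytes are already most-significant first: 0xEE9454BE58BFD9FD.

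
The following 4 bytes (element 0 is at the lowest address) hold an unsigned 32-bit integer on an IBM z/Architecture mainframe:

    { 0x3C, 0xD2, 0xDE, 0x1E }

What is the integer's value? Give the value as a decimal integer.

Big-endian stores the most-significant byte at the lowest address.
The bytes are already most-significant first: 0x3CD2DE1E.
0x3CD2DE1E = 1020452382.

1020452382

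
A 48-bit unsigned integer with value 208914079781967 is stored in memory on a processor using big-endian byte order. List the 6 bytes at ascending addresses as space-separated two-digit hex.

BE 01 99 83 94 4F

208914079781967 in hexadecimal, padded to 48 bits, is 0xBE019983944F.
Split into bytes (most-significant first): BE 01 99 83 94 4F.
In big-endian order the high byte comes first in memory.
So the memory order matches the most-significant-first order: BE 01 99 83 94 4F.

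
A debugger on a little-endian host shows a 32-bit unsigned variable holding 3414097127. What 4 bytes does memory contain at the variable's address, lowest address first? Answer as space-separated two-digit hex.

E7 FC 7E CB

3414097127 in hexadecimal, padded to 32 bits, is 0xCB7EFCE7.
Split into bytes (most-significant first): CB 7E FC E7.
Little-endian: lowest address holds the least-significant byte.
So at ascending addresses the bytes are E7 FC 7E CB.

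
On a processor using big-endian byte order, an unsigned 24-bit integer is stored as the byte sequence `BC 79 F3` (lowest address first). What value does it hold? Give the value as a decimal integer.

Big-endian: lowest address holds the most-significant byte.
The bytes are already most-significant first: 0xBC79F3.
0xBC79F3 = 12351987.

12351987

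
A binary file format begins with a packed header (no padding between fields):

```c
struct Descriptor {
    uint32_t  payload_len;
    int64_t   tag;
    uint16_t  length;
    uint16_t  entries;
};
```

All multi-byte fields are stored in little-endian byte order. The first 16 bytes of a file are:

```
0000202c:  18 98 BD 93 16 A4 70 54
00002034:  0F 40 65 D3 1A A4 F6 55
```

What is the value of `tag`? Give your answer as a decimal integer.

-3214092324473625578

`tag` follows `payload_len` (4 bytes), so it starts at byte offset 4 and occupies 8 bytes.
Bytes at offsets 4..11: 16 A4 70 54 0F 40 65 D3.
Little-endian stores the least-significant byte at the lowest address.
Reassemble most-significant byte first: D3 65 40 0F 54 70 A4 16 → 0xD365400F5470A416.
Top bit is set, so as a signed 64-bit value this is 0xD365400F5470A416 − 2^64 = -3214092324473625578.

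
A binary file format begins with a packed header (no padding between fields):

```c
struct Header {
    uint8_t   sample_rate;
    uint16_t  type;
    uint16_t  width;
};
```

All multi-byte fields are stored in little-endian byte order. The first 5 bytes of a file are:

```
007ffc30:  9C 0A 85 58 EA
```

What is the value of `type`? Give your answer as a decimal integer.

`type` follows `sample_rate` (1 byte), so it starts at byte offset 1 and occupies 2 bytes.
Bytes at offsets 1..2: 0A 85.
Little-endian stores the least-significant byte at the lowest address.
Reassemble most-significant byte first: 85 0A → 0x850A.
0x850A = 34058.

34058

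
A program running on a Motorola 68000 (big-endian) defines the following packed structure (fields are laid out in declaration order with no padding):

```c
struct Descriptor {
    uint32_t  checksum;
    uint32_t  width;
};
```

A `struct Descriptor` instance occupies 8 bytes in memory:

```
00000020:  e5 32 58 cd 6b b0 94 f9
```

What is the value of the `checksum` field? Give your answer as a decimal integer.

3845281997

`checksum` is the first field, at byte offset 0, occupying 4 bytes.
Bytes at offsets 0..3: E5 32 58 CD.
Big-endian: lowest address holds the most-significant byte.
The bytes are already most-significant first: 0xE53258CD.
0xE53258CD = 3845281997.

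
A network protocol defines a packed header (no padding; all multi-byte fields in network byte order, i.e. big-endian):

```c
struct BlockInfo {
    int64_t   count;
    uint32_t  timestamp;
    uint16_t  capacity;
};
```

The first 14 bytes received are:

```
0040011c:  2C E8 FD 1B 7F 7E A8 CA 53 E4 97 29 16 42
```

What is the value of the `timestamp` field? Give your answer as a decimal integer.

`timestamp` follows `count` (8 bytes), so it starts at byte offset 8 and occupies 4 bytes.
Bytes at offsets 8..11: 53 E4 97 29.
Big-endian stores the most-significant byte at the lowest address.
The bytes are already most-significant first: 0x53E49729.
0x53E49729 = 1407489833.

1407489833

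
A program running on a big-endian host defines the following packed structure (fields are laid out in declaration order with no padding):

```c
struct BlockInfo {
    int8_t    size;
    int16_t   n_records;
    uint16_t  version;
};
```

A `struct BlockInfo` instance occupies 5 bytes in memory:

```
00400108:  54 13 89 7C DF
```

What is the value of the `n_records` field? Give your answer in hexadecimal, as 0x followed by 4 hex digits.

`n_records` follows `size` (1 byte), so it starts at byte offset 1 and occupies 2 bytes.
Bytes at offsets 1..2: 13 89.
Big-endian: lowest address holds the most-significant byte.
The bytes are already most-significant first: 0x1389.

0x1389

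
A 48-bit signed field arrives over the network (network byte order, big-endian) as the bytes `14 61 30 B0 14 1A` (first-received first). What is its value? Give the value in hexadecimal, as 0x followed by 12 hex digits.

0x146130B0141A

Big-endian stores the most-significant byte at the lowest address.
The bytes are already most-significant first: 0x146130B0141A.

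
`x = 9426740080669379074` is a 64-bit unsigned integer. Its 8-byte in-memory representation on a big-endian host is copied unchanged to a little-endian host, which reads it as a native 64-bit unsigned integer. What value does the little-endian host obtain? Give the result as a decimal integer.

9426740080669379074 in 64-bit hexadecimal is 0x82D282288A3C4A02.
Stored big-endian, the bytes at ascending addresses are 82 D2 82 28 8A 3C 4A 02.
Read back as little-endian, the first byte is least significant, giving 0x024A3C8A2882D282.
0x024A3C8A2882D282 = 165010900435260034.

165010900435260034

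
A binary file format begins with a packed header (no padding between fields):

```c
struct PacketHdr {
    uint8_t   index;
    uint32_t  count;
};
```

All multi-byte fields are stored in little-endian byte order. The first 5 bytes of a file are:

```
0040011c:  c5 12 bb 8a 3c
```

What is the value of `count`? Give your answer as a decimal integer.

`count` follows `index` (1 byte), so it starts at byte offset 1 and occupies 4 bytes.
Bytes at offsets 1..4: 12 BB 8A 3C.
Little-endian stores the least-significant byte at the lowest address.
Reassemble most-significant byte first: 3C 8A BB 12 → 0x3C8ABB12.
0x3C8ABB12 = 1015724818.

1015724818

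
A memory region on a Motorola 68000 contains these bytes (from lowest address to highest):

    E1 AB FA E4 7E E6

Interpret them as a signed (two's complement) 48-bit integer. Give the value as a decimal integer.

Big-endian stores the most-significant byte at the lowest address.
The bytes are already most-significant first: 0xE1ABFAE47EE6.
Top bit is set, so as a signed 48-bit value this is 0xE1ABFAE47EE6 − 2^48 = -33346211774746.

-33346211774746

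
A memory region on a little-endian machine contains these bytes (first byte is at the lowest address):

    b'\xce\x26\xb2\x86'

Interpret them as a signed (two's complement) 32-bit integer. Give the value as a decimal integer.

-2035145010

In little-endian order the low byte comes first in memory.
Reassemble most-significant byte first: 86 B2 26 CE → 0x86B226CE.
Top bit is set, so as a signed 32-bit value this is 0x86B226CE − 2^32 = -2035145010.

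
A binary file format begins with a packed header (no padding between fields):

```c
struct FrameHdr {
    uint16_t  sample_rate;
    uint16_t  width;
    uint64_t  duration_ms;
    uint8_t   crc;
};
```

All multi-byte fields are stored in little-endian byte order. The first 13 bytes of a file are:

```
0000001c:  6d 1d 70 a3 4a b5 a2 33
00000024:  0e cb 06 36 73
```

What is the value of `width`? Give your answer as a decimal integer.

41840

`width` follows `sample_rate` (2 bytes), so it starts at byte offset 2 and occupies 2 bytes.
Bytes at offsets 2..3: 70 A3.
Little-endian stores the least-significant byte at the lowest address.
Reassemble most-significant byte first: A3 70 → 0xA370.
0xA370 = 41840.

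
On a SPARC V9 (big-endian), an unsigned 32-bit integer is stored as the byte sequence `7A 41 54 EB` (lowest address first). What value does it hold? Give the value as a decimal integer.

In big-endian order the high byte comes first in memory.
The bytes are already most-significant first: 0x7A4154EB.
0x7A4154EB = 2051101931.

2051101931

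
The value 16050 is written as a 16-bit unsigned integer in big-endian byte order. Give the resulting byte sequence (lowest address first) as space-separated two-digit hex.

16050 in hexadecimal, padded to 16 bits, is 0x3EB2.
Split into bytes (most-significant first): 3E B2.
Big-endian stores the most-significant byte at the lowest address.
So the memory order matches the most-significant-first order: 3E B2.

3E B2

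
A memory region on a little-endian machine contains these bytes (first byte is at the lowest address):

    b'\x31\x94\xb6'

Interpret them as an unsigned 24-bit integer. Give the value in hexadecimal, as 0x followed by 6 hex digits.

0xB69431

In little-endian order the low byte comes first in memory.
Reassemble most-significant byte first: B6 94 31 → 0xB69431.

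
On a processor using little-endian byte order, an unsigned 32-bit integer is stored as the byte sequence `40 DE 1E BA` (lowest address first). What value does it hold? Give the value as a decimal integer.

Little-endian stores the least-significant byte at the lowest address.
Reassemble most-significant byte first: BA 1E DE 40 → 0xBA1EDE40.
0xBA1EDE40 = 3122585152.

3122585152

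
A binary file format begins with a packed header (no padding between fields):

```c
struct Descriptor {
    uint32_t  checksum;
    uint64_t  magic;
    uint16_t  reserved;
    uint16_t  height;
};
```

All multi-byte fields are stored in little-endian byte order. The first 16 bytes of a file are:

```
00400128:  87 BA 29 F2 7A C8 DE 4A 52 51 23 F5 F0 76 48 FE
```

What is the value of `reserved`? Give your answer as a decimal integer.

`reserved` follows `checksum` (4 B), `magic` (8 B), so it starts at offset 4 + 8 = 12 and occupies 2 bytes.
Bytes at offsets 12..13: F0 76.
Little-endian stores the least-significant byte at the lowest address.
Reassemble most-significant byte first: 76 F0 → 0x76F0.
0x76F0 = 30448.

30448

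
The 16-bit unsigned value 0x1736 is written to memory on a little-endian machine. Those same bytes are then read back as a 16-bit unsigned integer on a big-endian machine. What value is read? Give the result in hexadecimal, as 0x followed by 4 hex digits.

Stored little-endian, the bytes at ascending addresses are 36 17.
Read back as big-endian, the last byte is least significant, giving 0x3617.

0x3617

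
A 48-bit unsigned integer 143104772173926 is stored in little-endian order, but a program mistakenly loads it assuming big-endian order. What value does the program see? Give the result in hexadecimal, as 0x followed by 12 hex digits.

0x66701C2D2782

143104772173926 in 48-bit hexadecimal is 0x82272D1C7066.
Stored little-endian, the bytes at ascending addresses are 66 70 1C 2D 27 82.
Read back as big-endian, the last byte is least significant, giving 0x66701C2D2782.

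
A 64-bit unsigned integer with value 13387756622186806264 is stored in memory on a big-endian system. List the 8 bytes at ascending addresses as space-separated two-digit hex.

B9 CA DD B7 6C D3 FB F8

13387756622186806264 in hexadecimal, padded to 64 bits, is 0xB9CADDB76CD3FBF8.
Split into bytes (most-significant first): B9 CA DD B7 6C D3 FB F8.
Big-endian: lowest address holds the most-significant byte.
So the memory order matches the most-significant-first order: B9 CA DD B7 6C D3 FB F8.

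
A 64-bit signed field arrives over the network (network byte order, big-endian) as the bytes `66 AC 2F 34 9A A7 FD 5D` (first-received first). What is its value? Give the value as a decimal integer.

7398340190842387805

Big-endian stores the most-significant byte at the lowest address.
The bytes are already most-significant first: 0x66AC2F349AA7FD5D.
0x66AC2F349AA7FD5D = 7398340190842387805.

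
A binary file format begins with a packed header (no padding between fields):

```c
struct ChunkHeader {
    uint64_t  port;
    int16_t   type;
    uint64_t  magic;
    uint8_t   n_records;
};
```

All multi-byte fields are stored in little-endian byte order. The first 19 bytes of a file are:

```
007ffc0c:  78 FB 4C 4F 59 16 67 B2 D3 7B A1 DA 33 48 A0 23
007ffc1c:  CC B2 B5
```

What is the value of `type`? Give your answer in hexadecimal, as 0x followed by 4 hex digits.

0x7BD3

`type` follows `port` (8 bytes), so it starts at byte offset 8 and occupies 2 bytes.
Bytes at offsets 8..9: D3 7B.
Little-endian: lowest address holds the least-significant byte.
Reassemble most-significant byte first: 7B D3 → 0x7BD3.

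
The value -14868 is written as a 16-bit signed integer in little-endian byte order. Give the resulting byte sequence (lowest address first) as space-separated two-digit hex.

EC C5

Two's complement of -14868 in 16 bits: 14868 = 0x3A14; invert → 0xC5EB; add 1 → 0xC5EC.
Split into bytes (most-significant first): C5 EC.
Little-endian: lowest address holds the least-significant byte.
So at ascending addresses the bytes are EC C5.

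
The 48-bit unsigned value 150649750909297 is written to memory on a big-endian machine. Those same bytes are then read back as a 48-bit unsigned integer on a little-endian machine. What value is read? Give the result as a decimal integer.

150649750909297 in 48-bit hexadecimal is 0x8903E0E37171.
Stored big-endian, the bytes at ascending addresses are 89 03 E0 E3 71 71.
Read back as little-endian, the first byte is least significant, giving 0x7171E3E00389.
0x7171E3E00389 = 124733968352137.

124733968352137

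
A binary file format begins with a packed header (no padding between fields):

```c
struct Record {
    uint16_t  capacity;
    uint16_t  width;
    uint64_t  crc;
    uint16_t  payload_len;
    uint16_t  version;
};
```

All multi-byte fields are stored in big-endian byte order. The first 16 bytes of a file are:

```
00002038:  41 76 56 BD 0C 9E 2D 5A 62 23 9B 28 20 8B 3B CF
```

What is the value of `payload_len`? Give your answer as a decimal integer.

8331

`payload_len` follows `capacity` (2 B), `width` (2 B), `crc` (8 B), so it starts at offset 2 + 2 + 8 = 12 and occupies 2 bytes.
Bytes at offsets 12..13: 20 8B.
In big-endian order the high byte comes first in memory.
The bytes are already most-significant first: 0x208B.
0x208B = 8331.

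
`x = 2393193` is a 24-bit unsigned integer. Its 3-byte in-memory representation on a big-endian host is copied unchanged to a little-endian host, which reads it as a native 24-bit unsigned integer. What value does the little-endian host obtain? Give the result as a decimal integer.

2393193 in 24-bit hexadecimal is 0x248469.
Stored big-endian, the bytes at ascending addresses are 24 84 69.
Read back as little-endian, the first byte is least significant, giving 0x698424.
0x698424 = 6915108.

6915108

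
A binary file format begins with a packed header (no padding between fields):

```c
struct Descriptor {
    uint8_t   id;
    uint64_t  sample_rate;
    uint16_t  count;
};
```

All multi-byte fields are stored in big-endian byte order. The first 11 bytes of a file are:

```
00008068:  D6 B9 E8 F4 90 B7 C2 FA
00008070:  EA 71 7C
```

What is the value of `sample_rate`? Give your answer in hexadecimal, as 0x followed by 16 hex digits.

0xB9E8F490B7C2FAEA

`sample_rate` follows `id` (1 byte), so it starts at byte offset 1 and occupies 8 bytes.
Bytes at offsets 1..8: B9 E8 F4 90 B7 C2 FA EA.
Big-endian: lowest address holds the most-significant byte.
The bytes are already most-significant first: 0xB9E8F490B7C2FAEA.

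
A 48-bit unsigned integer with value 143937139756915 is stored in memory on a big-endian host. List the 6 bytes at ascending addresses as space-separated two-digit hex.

82 E8 FA 15 CF 73

143937139756915 in hexadecimal, padded to 48 bits, is 0x82E8FA15CF73.
Split into bytes (most-significant first): 82 E8 FA 15 CF 73.
Big-endian: lowest address holds the most-significant byte.
So the memory order matches the most-significant-first order: 82 E8 FA 15 CF 73.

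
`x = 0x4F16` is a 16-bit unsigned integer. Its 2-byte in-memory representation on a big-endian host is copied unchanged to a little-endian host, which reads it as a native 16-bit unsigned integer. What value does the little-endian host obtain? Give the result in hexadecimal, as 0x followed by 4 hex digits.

0x164F

Stored big-endian, the bytes at ascending addresses are 4F 16.
Read back as little-endian, the first byte is least significant, giving 0x164F.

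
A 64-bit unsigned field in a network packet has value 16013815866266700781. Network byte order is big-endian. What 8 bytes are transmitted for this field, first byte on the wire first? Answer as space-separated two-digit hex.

16013815866266700781 in hexadecimal, padded to 64 bits, is 0xDE3C80AF7F574BED.
Split into bytes (most-significant first): DE 3C 80 AF 7F 57 4B ED.
In big-endian order the high byte comes first in memory.
So the memory order matches the most-significant-first order: DE 3C 80 AF 7F 57 4B ED.

DE 3C 80 AF 7F 57 4B ED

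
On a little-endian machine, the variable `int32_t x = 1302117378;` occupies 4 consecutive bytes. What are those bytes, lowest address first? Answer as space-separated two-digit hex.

02 BC 9C 4D

1302117378 in hexadecimal, padded to 32 bits, is 0x4D9CBC02.
Split into bytes (most-significant first): 4D 9C BC 02.
Little-endian: lowest address holds the least-significant byte.
So at ascending addresses the bytes are 02 BC 9C 4D.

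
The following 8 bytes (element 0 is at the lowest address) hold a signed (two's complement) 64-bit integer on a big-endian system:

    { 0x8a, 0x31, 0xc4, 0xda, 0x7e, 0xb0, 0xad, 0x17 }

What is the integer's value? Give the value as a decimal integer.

In big-endian order the high byte comes first in memory.
The bytes are already most-significant first: 0x8A31C4DA7EB0AD17.
Top bit is set, so as a signed 64-bit value this is 0x8A31C4DA7EB0AD17 − 2^64 = -8488787379909251817.

-8488787379909251817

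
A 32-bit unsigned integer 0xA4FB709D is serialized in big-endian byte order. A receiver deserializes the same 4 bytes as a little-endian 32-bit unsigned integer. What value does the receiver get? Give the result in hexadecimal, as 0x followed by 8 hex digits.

0x9D70FBA4

Stored big-endian, the bytes at ascending addresses are A4 FB 70 9D.
Read back as little-endian, the first byte is least significant, giving 0x9D70FBA4.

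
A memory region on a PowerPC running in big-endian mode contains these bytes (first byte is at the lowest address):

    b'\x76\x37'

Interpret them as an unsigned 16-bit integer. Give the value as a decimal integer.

30263

Big-endian stores the most-significant byte at the lowest address.
The bytes are already most-significant first: 0x7637.
0x7637 = 30263.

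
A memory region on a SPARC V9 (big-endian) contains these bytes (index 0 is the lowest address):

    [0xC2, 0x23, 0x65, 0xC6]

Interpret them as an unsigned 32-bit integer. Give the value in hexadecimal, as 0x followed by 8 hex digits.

0xC22365C6

In big-endian order the high byte comes first in memory.
The bytes are already most-significant first: 0xC22365C6.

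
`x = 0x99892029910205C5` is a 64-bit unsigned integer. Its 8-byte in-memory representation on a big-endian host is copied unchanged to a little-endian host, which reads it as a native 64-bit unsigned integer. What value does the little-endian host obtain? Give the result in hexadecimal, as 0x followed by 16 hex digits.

0xC505029129208999

Stored big-endian, the bytes at ascending addresses are 99 89 20 29 91 02 05 C5.
Read back as little-endian, the first byte is least significant, giving 0xC505029129208999.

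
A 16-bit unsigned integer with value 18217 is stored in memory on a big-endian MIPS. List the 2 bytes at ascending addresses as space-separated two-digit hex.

18217 in hexadecimal, padded to 16 bits, is 0x4729.
Split into bytes (most-significant first): 47 29.
Big-endian: lowest address holds the most-significant byte.
So the memory order matches the most-significant-first order: 47 29.

47 29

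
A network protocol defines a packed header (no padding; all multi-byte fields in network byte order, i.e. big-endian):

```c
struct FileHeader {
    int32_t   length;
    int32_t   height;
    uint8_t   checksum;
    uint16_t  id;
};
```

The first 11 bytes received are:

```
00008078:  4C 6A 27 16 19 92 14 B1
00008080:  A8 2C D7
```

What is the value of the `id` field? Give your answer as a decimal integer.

11479

`id` follows `length` (4 B), `height` (4 B), `checksum` (1 B), so it starts at offset 4 + 4 + 1 = 9 and occupies 2 bytes.
Bytes at offsets 9..10: 2C D7.
In big-endian order the high byte comes first in memory.
The bytes are already most-significant first: 0x2CD7.
0x2CD7 = 11479.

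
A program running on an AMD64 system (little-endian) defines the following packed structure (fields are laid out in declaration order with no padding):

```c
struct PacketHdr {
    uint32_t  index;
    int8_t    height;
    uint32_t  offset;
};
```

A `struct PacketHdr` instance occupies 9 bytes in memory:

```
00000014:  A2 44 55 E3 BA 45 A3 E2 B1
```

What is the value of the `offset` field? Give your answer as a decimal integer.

2984420165

`offset` follows `index` (4 B), `height` (1 B), so it starts at offset 4 + 1 = 5 and occupies 4 bytes.
Bytes at offsets 5..8: 45 A3 E2 B1.
Little-endian: lowest address holds the least-significant byte.
Reassemble most-significant byte first: B1 E2 A3 45 → 0xB1E2A345.
0xB1E2A345 = 2984420165.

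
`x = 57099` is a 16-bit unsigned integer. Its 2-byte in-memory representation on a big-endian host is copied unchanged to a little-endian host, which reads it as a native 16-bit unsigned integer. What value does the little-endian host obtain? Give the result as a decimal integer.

3039

57099 in 16-bit hexadecimal is 0xDF0B.
Stored big-endian, the bytes at ascending addresses are DF 0B.
Read back as little-endian, the first byte is least significant, giving 0x0BDF.
0x0BDF = 3039.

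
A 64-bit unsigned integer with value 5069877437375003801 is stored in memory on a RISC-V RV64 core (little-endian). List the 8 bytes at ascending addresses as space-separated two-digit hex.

5069877437375003801 in hexadecimal, padded to 64 bits, is 0x465BD2AAFD813C99.
Split into bytes (most-significant first): 46 5B D2 AA FD 81 3C 99.
In little-endian order the low byte comes first in memory.
So at ascending addresses the bytes are 99 3C 81 FD AA D2 5B 46.

99 3C 81 FD AA D2 5B 46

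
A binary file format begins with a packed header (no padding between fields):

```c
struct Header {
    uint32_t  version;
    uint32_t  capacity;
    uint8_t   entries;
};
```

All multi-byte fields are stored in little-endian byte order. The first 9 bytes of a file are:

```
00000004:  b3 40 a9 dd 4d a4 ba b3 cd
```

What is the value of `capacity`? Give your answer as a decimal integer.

`capacity` follows `version` (4 bytes), so it starts at byte offset 4 and occupies 4 bytes.
Bytes at offsets 4..7: 4D A4 BA B3.
Little-endian stores the least-significant byte at the lowest address.
Reassemble most-significant byte first: B3 BA A4 4D → 0xB3BAA44D.
0xB3BAA44D = 3015353421.

3015353421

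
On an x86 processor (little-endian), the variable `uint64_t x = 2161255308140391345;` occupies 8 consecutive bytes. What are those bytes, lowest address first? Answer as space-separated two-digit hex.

2161255308140391345 in hexadecimal, padded to 64 bits, is 0x1DFE52407EA2ABB1.
Split into bytes (most-significant first): 1D FE 52 40 7E A2 AB B1.
Little-endian stores the least-significant byte at the lowest address.
So at ascending addresses the bytes are B1 AB A2 7E 40 52 FE 1D.

B1 AB A2 7E 40 52 FE 1D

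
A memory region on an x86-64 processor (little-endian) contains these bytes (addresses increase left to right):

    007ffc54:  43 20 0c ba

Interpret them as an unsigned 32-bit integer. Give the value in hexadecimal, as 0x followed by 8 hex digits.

0xBA0C2043

In little-endian order the low byte comes first in memory.
Reassemble most-significant byte first: BA 0C 20 43 → 0xBA0C2043.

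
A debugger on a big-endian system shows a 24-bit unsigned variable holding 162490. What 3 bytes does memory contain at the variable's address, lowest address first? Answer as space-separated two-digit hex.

162490 in hexadecimal, padded to 24 bits, is 0x027ABA.
Split into bytes (most-significant first): 02 7A BA.
Big-endian stores the most-significant byte at the lowest address.
So the memory order matches the most-significant-first order: 02 7A BA.

02 7A BA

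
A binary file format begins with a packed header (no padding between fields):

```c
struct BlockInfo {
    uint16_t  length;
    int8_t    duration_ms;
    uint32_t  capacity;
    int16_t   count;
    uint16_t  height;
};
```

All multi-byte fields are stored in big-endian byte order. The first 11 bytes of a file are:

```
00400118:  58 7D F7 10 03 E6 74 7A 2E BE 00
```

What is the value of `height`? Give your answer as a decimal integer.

48640

`height` follows `length` (2 B), `duration_ms` (1 B), `capacity` (4 B), `count` (2 B), so it starts at offset 2 + 1 + 4 + 2 = 9 and occupies 2 bytes.
Bytes at offsets 9..10: BE 00.
Big-endian: lowest address holds the most-significant byte.
The bytes are already most-significant first: 0xBE00.
0xBE00 = 48640.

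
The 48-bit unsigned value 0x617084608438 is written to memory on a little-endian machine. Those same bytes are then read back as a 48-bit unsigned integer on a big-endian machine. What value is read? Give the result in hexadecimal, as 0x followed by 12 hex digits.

0x388460847061

Stored little-endian, the bytes at ascending addresses are 38 84 60 84 70 61.
Read back as big-endian, the last byte is least significant, giving 0x388460847061.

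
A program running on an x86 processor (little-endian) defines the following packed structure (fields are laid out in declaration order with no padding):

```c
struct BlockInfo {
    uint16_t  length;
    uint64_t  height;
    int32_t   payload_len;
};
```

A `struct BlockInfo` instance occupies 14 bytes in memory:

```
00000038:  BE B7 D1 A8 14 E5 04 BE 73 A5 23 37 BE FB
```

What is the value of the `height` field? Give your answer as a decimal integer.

11922081566812317905

`height` follows `length` (2 bytes), so it starts at byte offset 2 and occupies 8 bytes.
Bytes at offsets 2..9: D1 A8 14 E5 04 BE 73 A5.
Little-endian: lowest address holds the least-significant byte.
Reassemble most-significant byte first: A5 73 BE 04 E5 14 A8 D1 → 0xA573BE04E514A8D1.
0xA573BE04E514A8D1 = 11922081566812317905.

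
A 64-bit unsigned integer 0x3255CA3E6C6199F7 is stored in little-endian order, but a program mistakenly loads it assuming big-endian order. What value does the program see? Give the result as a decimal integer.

17841398516342740274

Stored little-endian, the bytes at ascending addresses are F7 99 61 6C 3E CA 55 32.
Read back as big-endian, the last byte is least significant, giving 0xF799616C3ECA5532.
0xF799616C3ECA5532 = 17841398516342740274.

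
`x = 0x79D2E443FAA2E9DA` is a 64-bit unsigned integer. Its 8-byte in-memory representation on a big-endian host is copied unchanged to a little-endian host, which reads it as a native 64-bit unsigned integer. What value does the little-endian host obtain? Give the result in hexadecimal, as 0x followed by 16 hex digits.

Stored big-endian, the bytes at ascending addresses are 79 D2 E4 43 FA A2 E9 DA.
Read back as little-endian, the first byte is least significant, giving 0xDAE9A2FA43E4D279.

0xDAE9A2FA43E4D279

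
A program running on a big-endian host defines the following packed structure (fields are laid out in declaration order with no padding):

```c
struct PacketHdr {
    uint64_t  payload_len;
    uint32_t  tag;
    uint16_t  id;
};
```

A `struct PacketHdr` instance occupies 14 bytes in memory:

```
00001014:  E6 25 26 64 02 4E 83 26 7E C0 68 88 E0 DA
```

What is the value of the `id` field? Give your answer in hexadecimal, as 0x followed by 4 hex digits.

0xE0DA

`id` follows `payload_len` (8 B), `tag` (4 B), so it starts at offset 8 + 4 = 12 and occupies 2 bytes.
Bytes at offsets 12..13: E0 DA.
Big-endian: lowest address holds the most-significant byte.
The bytes are already most-significant first: 0xE0DA.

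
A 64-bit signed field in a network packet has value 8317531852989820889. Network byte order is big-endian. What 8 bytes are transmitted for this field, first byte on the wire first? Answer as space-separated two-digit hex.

73 6D CF 26 F1 74 6F D9

8317531852989820889 in hexadecimal, padded to 64 bits, is 0x736DCF26F1746FD9.
Split into bytes (most-significant first): 73 6D CF 26 F1 74 6F D9.
Big-endian stores the most-significant byte at the lowest address.
So the memory order matches the most-significant-first order: 73 6D CF 26 F1 74 6F D9.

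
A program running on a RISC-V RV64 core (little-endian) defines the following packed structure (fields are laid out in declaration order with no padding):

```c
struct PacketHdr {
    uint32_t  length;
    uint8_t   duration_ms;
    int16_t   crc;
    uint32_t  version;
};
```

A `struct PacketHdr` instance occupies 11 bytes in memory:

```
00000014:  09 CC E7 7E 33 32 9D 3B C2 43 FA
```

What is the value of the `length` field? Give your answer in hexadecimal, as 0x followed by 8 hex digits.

`length` is the first field, at byte offset 0, occupying 4 bytes.
Bytes at offsets 0..3: 09 CC E7 7E.
In little-endian order the low byte comes first in memory.
Reassemble most-significant byte first: 7E E7 CC 09 → 0x7EE7CC09.

0x7EE7CC09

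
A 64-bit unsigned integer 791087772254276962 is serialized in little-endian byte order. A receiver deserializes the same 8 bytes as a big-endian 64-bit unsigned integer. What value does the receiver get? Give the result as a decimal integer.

791087772254276962 in 64-bit hexadecimal is 0x0AFA8223335F0D62.
Stored little-endian, the bytes at ascending addresses are 62 0D 5F 33 23 82 FA 0A.
Read back as big-endian, the last byte is least significant, giving 0x620D5F332382FA0A.
0x620D5F332382FA0A = 7065408063657933322.

7065408063657933322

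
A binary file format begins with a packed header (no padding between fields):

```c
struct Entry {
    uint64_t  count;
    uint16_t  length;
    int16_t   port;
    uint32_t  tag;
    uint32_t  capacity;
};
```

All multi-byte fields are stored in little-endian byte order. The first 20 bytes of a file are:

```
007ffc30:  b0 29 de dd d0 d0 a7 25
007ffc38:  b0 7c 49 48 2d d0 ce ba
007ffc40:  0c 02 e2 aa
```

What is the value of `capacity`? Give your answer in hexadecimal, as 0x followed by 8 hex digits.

`capacity` follows `count` (8 B), `length` (2 B), `port` (2 B), `tag` (4 B), so it starts at offset 8 + 2 + 2 + 4 = 16 and occupies 4 bytes.
Bytes at offsets 16..19: 0C 02 E2 AA.
Little-endian stores the least-significant byte at the lowest address.
Reassemble most-significant byte first: AA E2 02 0C → 0xAAE2020C.

0xAAE2020C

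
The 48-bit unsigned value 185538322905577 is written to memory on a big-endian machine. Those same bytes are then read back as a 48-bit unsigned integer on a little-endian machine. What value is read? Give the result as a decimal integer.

256434579292072

185538322905577 in 48-bit hexadecimal is 0xA8BF01D439E9.
Stored big-endian, the bytes at ascending addresses are A8 BF 01 D4 39 E9.
Read back as little-endian, the first byte is least significant, giving 0xE939D401BFA8.
0xE939D401BFA8 = 256434579292072.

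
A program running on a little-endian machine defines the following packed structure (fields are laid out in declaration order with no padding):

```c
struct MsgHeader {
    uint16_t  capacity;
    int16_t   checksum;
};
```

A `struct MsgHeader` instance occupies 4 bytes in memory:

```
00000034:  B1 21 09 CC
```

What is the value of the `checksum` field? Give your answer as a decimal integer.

`checksum` follows `capacity` (2 bytes), so it starts at byte offset 2 and occupies 2 bytes.
Bytes at offsets 2..3: 09 CC.
Little-endian stores the least-significant byte at the lowest address.
Reassemble most-significant byte first: CC 09 → 0xCC09.
Top bit is set, so as a signed 16-bit value this is 0xCC09 − 2^16 = -13303.

-13303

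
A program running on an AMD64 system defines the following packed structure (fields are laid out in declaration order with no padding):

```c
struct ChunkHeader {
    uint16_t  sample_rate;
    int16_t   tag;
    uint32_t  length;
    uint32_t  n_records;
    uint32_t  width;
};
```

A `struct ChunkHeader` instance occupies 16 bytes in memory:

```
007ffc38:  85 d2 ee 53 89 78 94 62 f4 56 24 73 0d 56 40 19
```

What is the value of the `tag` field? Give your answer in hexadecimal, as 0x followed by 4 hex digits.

0x53EE

`tag` follows `sample_rate` (2 bytes), so it starts at byte offset 2 and occupies 2 bytes.
Bytes at offsets 2..3: EE 53.
In little-endian order the low byte comes first in memory.
Reassemble most-significant byte first: 53 EE → 0x53EE.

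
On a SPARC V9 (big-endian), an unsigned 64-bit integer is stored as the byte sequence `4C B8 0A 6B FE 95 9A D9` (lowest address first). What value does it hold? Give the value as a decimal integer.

In big-endian order the high byte comes first in memory.
The bytes are already most-significant first: 0x4CB80A6BFE959AD9.
0x4CB80A6BFE959AD9 = 5528180001546279641.

5528180001546279641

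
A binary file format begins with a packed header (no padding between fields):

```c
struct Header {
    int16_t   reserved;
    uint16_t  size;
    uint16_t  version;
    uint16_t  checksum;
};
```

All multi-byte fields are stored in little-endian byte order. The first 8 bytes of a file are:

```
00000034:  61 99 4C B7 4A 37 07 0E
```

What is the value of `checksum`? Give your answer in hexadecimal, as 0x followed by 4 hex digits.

`checksum` follows `reserved` (2 B), `size` (2 B), `version` (2 B), so it starts at offset 2 + 2 + 2 = 6 and occupies 2 bytes.
Bytes at offsets 6..7: 07 0E.
In little-endian order the low byte comes first in memory.
Reassemble most-significant byte first: 0E 07 → 0x0E07.

0x0E07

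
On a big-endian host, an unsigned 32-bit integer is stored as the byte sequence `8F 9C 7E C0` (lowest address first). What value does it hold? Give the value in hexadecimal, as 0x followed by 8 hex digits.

0x8F9C7EC0

Big-endian: lowest address holds the most-significant byte.
The bytes are already most-significant first: 0x8F9C7EC0.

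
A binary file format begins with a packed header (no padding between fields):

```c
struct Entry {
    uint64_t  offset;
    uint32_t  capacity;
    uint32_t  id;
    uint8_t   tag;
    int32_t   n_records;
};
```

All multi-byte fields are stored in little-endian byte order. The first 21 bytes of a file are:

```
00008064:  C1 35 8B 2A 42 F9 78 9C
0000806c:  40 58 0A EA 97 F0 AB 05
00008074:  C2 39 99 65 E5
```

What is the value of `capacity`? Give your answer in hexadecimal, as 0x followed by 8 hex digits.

0xEA0A5840

`capacity` follows `offset` (8 bytes), so it starts at byte offset 8 and occupies 4 bytes.
Bytes at offsets 8..11: 40 58 0A EA.
Little-endian: lowest address holds the least-significant byte.
Reassemble most-significant byte first: EA 0A 58 40 → 0xEA0A5840.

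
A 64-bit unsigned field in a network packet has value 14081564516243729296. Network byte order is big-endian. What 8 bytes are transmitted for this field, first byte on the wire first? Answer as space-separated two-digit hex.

C3 6B C4 51 F8 73 EB 90

14081564516243729296 in hexadecimal, padded to 64 bits, is 0xC36BC451F873EB90.
Split into bytes (most-significant first): C3 6B C4 51 F8 73 EB 90.
Big-endian stores the most-significant byte at the lowest address.
So the memory order matches the most-significant-first order: C3 6B C4 51 F8 73 EB 90.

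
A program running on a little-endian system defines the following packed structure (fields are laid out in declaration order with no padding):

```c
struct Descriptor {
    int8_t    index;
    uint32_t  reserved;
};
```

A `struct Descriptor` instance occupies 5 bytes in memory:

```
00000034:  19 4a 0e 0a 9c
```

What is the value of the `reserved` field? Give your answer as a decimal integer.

`reserved` follows `index` (1 byte), so it starts at byte offset 1 and occupies 4 bytes.
Bytes at offsets 1..4: 4A 0E 0A 9C.
Little-endian: lowest address holds the least-significant byte.
Reassemble most-significant byte first: 9C 0A 0E 4A → 0x9C0A0E4A.
0x9C0A0E4A = 2617904714.

2617904714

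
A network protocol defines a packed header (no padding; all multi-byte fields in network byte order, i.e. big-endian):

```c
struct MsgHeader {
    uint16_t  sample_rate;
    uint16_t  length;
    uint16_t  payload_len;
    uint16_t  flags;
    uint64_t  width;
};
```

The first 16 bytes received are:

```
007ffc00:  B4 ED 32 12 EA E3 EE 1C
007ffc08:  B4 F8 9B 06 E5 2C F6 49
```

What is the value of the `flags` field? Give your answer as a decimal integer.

`flags` follows `sample_rate` (2 B), `length` (2 B), `payload_len` (2 B), so it starts at offset 2 + 2 + 2 = 6 and occupies 2 bytes.
Bytes at offsets 6..7: EE 1C.
Big-endian: lowest address holds the most-significant byte.
The bytes are already most-significant first: 0xEE1C.
0xEE1C = 60956.

60956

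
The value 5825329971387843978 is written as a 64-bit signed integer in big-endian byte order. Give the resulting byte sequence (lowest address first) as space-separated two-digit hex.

50 D7 BA BE BC 02 45 8A

5825329971387843978 in hexadecimal, padded to 64 bits, is 0x50D7BABEBC02458A.
Split into bytes (most-significant first): 50 D7 BA BE BC 02 45 8A.
In big-endian order the high byte comes first in memory.
So the memory order matches the most-significant-first order: 50 D7 BA BE BC 02 45 8A.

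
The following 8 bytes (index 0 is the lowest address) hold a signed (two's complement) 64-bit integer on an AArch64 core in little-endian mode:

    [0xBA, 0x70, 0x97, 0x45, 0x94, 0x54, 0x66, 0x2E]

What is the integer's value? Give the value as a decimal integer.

In little-endian order the low byte comes first in memory.
Reassemble most-significant byte first: 2E 66 54 94 45 97 70 BA → 0x2E665494459770BA.
0x2E665494459770BA = 3343452769168617658.

3343452769168617658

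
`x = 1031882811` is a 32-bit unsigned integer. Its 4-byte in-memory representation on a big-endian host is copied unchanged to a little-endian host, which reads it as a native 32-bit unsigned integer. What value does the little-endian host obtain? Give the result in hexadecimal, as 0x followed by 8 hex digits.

1031882811 in 32-bit hexadecimal is 0x3D81483B.
Stored big-endian, the bytes at ascending addresses are 3D 81 48 3B.
Read back as little-endian, the first byte is least significant, giving 0x3B48813D.

0x3B48813D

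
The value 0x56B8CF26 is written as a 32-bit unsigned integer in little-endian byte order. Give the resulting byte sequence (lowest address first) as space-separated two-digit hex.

Split into bytes (most-significant first): 56 B8 CF 26.
In little-endian order the low byte comes first in memory.
So at ascending addresses the bytes are 26 CF B8 56.

26 CF B8 56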